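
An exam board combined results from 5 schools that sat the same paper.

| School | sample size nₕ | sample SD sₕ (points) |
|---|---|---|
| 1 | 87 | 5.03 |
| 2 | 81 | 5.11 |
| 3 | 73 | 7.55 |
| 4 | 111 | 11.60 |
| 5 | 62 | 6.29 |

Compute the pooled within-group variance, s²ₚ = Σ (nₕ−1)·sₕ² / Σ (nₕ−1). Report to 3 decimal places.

Degrees of freedom: 86 + 80 + 72 + 110 + 61 = 409.
Σ(nₕ−1)sₕ² = 86·25.3009 + 80·26.1121 + 72·57.0025 + 110·134.56 + 61·39.5641 = 25584.0355.
s²ₚ = 25584.0355 / 409 = 62.55265... → 62.553.

62.553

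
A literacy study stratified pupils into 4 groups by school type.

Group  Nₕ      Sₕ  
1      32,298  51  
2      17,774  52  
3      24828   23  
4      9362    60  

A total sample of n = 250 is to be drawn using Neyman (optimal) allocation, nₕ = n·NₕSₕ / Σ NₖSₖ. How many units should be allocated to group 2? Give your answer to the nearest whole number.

Σ NₕSₕ = 32298·51 + 17774·52 + 24828·23 + 9362·60 = 3704210.
Share for 2: 924248/3704210 = 0.24951.
n_2 = 250 × 0.24951 = 62.378... → 62.

62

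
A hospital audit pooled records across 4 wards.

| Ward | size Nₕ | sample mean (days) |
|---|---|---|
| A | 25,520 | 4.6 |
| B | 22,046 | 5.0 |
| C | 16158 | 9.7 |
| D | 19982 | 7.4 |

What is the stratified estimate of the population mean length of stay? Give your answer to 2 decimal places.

6.36

x̄_st = (Σ Nₕx̄ₕ) / (Σ Nₕ) = (25520·4.6 + 22046·5.0 + 16158·9.7 + 19982·7.4) / 83706
= 532221.4 / 83706 = 6.3582... → 6.36.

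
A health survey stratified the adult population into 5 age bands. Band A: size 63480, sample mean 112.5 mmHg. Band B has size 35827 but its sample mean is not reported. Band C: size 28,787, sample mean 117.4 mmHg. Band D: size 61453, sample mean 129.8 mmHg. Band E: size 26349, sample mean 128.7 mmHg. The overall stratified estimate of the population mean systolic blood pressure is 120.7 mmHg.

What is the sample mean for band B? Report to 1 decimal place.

Σ Nₕx̄ₕ = N·μ, so 35827·x̄_B = 215896·120.7 − (63480·112.5 + 28787·117.4 + 61453·129.8 + 26349·128.7).
= 26058647.2 − 21888809.5 = 4169837.7.
x̄_B = 4169837.7 / 35827 = 116.388... → 116.4.

116.4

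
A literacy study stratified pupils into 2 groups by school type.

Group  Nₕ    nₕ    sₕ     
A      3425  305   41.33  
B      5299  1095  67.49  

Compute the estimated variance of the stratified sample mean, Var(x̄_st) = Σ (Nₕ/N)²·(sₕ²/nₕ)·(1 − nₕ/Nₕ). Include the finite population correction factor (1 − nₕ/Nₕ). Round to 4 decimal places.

2.0039

N = 8724; Wₕ = Nₕ/N.
group A: (3425/8724)²·41.33²/305·(1 − 305/3425) = 0.7863481
group B: (5299/8724)²·67.49²/1095·(1 − 1095/5299) = 1.2175591
Sum = 2.0039072 → 2.0039.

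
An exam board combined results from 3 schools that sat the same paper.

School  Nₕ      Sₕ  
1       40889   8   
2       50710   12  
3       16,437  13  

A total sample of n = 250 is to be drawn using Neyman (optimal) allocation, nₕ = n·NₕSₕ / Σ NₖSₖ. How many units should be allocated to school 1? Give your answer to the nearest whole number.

71

1: NₕSₕ = 40889·8 = 327112
2: NₕSₕ = 50710·12 = 608520
3: NₕSₕ = 16437·13 = 213681
Σ NₕSₕ = 1149313.
n_1 = 250·327112/1149313 = 71.154... → 71.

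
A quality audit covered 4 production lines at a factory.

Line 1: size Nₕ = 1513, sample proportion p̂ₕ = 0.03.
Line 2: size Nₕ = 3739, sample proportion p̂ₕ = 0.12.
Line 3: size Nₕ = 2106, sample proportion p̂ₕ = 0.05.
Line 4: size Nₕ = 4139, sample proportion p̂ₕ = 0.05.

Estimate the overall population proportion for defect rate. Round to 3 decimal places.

Wₕ = Nₕ/N with N = 11497: 0.1316, 0.3252, 0.1832, 0.3600.
p̂_st = 0.1316·0.03 + 0.3252·0.12 + 0.1832·0.05 + 0.3600·0.05 ≈ 0.07013... → 0.070.

0.070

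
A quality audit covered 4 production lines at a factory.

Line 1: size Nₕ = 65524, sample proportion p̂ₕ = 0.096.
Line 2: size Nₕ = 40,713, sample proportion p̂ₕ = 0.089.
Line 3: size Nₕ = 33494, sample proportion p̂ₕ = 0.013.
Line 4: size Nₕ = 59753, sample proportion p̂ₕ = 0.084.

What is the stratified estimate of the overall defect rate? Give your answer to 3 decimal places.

N = 65524 + 40713 + 33494 + 59753 = 199484.
Overall proportion = Σ (Nₕ/N)·p̂ₕ.
Σ Nₕp̂ₕ = 6290.304 + 3623.457 + 435.422 + 5019.252 = 15368.435.
15368.435 / 199484 = 0.07704... → 0.077.

0.077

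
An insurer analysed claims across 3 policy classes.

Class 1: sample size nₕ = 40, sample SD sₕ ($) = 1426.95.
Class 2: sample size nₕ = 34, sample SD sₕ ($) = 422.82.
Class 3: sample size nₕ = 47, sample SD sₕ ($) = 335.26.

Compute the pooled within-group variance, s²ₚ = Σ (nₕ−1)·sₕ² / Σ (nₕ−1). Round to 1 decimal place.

1: (40−1)·1426.95² = 39·2036186.3025 = 79411265.7975
2: (34−1)·422.82² = 33·178776.7524 = 5899632.8292
3: (47−1)·335.26² = 46·112399.2676 = 5170366.3096
Numerator = 90481264.9363; denominator = Σ(nₕ−1) = 118.
s²ₚ = 90481264.9363/118 = 766790.381... → 766790.4.

766790.4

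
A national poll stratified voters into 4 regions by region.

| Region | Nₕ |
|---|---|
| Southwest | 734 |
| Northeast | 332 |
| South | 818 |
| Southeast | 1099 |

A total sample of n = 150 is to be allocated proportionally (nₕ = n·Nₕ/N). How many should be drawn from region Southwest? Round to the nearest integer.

37

Share of region Southwest = 734/2983 = 0.24606.
Allocate 150 × 0.24606 = 36.909... → 37.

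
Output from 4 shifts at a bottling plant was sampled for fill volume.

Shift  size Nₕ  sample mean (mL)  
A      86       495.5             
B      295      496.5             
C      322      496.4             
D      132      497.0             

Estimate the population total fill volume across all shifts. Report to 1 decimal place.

414525.3

A: 86·495.5 = 42613
B: 295·496.5 = 146467.5
C: 322·496.4 = 159840.8
D: 132·497.0 = 65604
τ̂ = Σ Nₕx̄ₕ = 414525.3.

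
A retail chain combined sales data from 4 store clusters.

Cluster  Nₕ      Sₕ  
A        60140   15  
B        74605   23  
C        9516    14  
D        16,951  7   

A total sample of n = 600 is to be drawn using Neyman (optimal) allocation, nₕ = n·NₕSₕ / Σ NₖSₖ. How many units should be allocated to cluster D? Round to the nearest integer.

Σ NₕSₕ = 60140·15 + 74605·23 + 9516·14 + 16951·7 = 2869896.
Share for D: 118657/2869896 = 0.04135.
n_D = 600 × 0.04135 = 24.807... → 25.

25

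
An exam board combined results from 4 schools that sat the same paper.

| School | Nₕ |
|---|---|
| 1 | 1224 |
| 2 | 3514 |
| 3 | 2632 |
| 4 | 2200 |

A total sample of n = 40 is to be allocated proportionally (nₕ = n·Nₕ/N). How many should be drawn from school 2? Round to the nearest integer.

15

Share of school 2 = 3514/9570 = 0.36719.
Allocate 40 × 0.36719 = 14.688... → 15.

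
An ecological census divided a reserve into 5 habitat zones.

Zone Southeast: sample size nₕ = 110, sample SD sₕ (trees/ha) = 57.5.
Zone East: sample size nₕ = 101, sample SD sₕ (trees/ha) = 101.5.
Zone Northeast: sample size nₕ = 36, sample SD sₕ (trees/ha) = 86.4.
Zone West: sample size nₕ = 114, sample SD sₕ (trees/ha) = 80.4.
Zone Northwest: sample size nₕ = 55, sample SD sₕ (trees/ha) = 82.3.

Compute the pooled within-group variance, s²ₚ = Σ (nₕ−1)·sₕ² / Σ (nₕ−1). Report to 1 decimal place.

6686.3

Southeast: (110−1)·57.5² = 109·3306.25 = 360381.25
East: (101−1)·101.5² = 100·10302.25 = 1030225
Northeast: (36−1)·86.4² = 35·7464.96 = 261273.6
West: (114−1)·80.4² = 113·6464.16 = 730450.08
Northwest: (55−1)·82.3² = 54·6773.29 = 365757.66
Numerator = 2748087.59; denominator = Σ(nₕ−1) = 411.
s²ₚ = 2748087.59/411 = 6686.345... → 6686.3.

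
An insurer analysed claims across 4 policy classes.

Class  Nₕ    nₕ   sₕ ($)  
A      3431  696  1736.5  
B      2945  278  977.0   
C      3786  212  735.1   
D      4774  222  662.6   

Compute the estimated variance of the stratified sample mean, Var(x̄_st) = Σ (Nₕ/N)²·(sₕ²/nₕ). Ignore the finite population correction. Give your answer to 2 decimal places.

N = 14936; Wₕ = Nₕ/N.
class A: (3431/14936)²·1736.5²/696 = 228.61944
class B: (2945/14936)²·977.0²/278 = 133.48926
class C: (3786/14936)²·735.1²/212 = 163.77575
class D: (4774/14936)²·662.6²/222 = 202.04407
Sum = 727.92852 → 727.93.

727.93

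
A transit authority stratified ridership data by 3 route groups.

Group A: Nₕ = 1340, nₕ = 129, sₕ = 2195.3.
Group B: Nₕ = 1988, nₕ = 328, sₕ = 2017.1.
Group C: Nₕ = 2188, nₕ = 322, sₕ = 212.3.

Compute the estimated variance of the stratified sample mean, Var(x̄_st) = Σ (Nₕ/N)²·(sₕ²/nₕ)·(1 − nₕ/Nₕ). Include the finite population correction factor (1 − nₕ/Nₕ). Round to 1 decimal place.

3356.7

N = 5516; Wₕ = Nₕ/N.
group A: (1340/5516)²·2195.3²/129·(1 − 129/1340) = 1992.5006
group B: (1988/5516)²·2017.1²/328·(1 − 328/1988) = 1345.4172
group C: (2188/5516)²·212.3²/322·(1 − 322/2188) = 18.7826
Sum = 3356.7004 → 3356.7.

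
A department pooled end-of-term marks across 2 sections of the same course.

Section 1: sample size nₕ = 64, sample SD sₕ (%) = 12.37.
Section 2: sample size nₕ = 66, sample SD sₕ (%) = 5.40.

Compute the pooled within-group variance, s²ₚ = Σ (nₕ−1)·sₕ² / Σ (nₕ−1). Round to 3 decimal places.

1: (64−1)·12.37² = 63·153.0169 = 9640.0647
2: (66−1)·5.40² = 65·29.16 = 1895.4
Numerator = 11535.4647; denominator = Σ(nₕ−1) = 128.
s²ₚ = 11535.4647/128 = 90.12082... → 90.121.

90.121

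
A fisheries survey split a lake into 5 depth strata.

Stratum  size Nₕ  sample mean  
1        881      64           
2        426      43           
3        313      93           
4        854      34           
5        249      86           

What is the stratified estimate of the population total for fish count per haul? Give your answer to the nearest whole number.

154261

Population total = Σ Nₕ·x̄ₕ (each stratum's size times its mean).
881·64 + 426·43 + 313·93 + 854·34 + 249·86 = 56384 + 18318 + 29109 + 29036 + 21414 = 154261.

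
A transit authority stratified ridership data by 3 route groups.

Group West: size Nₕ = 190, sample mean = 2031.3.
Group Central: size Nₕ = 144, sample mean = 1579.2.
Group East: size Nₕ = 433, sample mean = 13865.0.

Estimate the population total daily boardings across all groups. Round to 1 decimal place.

6616896.8

West: 190·2031.3 = 385947
Central: 144·1579.2 = 227404.8
East: 433·13865.0 = 6003545
τ̂ = Σ Nₕx̄ₕ = 6616896.8.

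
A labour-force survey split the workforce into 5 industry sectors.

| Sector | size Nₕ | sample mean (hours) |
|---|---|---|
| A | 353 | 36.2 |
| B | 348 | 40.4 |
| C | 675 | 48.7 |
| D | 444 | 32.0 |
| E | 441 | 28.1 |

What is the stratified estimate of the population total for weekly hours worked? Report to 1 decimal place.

86310.4

Estimate total by summing Nₕ·x̄ₕ over strata.
353·36.2 + 348·40.4 + 675·48.7 + 444·32.0 + 441·28.1 = 12778.6 + 14059.2 + 32872.5 + 14208 + 12392.1 = 86310.4.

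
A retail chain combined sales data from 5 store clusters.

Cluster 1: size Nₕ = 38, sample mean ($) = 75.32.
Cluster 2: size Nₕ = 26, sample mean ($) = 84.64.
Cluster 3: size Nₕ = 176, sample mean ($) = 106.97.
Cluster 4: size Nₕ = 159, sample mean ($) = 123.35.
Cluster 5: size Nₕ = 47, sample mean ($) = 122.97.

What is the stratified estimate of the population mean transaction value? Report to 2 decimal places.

x̄_st = (Σ Nₕx̄ₕ) / (Σ Nₕ) = (38·75.32 + 26·84.64 + 176·106.97 + 159·123.35 + 47·122.97) / 446
= 49281.76 / 446 = 110.4972... → 110.50.

110.50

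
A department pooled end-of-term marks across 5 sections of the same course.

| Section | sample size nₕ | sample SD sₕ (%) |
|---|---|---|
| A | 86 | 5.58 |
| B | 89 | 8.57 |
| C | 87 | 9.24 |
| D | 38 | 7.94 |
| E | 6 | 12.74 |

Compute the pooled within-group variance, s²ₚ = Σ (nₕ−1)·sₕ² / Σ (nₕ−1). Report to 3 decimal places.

65.104

Degrees of freedom: 85 + 88 + 86 + 37 + 5 = 301.
Σ(nₕ−1)sₕ² = 85·31.1364 + 88·73.4449 + 86·85.3776 + 37·63.0436 + 5·162.3076 = 19596.37.
s²ₚ = 19596.37 / 301 = 65.10422... → 65.104.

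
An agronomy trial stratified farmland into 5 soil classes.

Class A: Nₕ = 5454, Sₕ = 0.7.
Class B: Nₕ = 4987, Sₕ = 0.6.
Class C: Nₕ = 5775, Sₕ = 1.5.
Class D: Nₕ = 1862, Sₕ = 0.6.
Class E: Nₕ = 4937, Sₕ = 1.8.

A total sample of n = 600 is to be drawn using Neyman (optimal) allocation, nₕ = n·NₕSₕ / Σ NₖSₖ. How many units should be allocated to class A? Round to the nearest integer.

Σ NₕSₕ = 5454·0.7 + 4987·0.6 + 5775·1.5 + 1862·0.6 + 4937·1.8 = 25476.3.
Share for A: 3817.8/25476.3 = 0.14986.
n_A = 600 × 0.14986 = 89.914... → 90.

90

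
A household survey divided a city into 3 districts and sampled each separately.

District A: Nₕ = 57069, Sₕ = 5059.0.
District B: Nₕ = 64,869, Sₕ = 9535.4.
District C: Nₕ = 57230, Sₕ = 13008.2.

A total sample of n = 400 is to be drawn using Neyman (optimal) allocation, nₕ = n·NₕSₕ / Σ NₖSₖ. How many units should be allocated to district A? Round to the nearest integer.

A: NₕSₕ = 57069·5059.0 = 288712071
B: NₕSₕ = 64869·9535.4 = 618551862.6
C: NₕSₕ = 57230·13008.2 = 744459286
Σ NₕSₕ = 1651723219.6.
n_A = 400·288712071/1651723219.6 = 69.918... → 70.

70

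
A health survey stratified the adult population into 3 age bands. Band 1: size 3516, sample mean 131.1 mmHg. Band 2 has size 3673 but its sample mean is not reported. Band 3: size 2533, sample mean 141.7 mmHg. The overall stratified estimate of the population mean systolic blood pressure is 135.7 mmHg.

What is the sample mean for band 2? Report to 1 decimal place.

N = 3516 + 3673 + 2533 = 9722.
Overall total = μ·N = 135.7·9722 = 1319275.4.
Subtract the known strata: 3516·131.1 + 2533·141.7 = 819873.7.
Remaining total for band 2: 1319275.4 − 819873.7 = 499401.7.
Divide by its size: 499401.7 / 3673 = 135.966... → 136.0.

136.0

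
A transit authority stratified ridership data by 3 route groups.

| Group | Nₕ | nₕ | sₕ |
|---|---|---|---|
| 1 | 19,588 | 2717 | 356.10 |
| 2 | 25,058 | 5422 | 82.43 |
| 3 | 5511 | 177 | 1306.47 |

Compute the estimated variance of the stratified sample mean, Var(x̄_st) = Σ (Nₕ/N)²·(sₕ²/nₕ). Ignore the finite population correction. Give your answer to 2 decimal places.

123.85

N = 50157; Wₕ = Nₕ/N.
group 1: (19588/50157)²·356.10²/2717 = 7.11822
group 2: (25058/50157)²·82.43²/5422 = 0.31278
group 3: (5511/50157)²·1306.47²/177 = 116.41886
Sum = 123.84986 → 123.85.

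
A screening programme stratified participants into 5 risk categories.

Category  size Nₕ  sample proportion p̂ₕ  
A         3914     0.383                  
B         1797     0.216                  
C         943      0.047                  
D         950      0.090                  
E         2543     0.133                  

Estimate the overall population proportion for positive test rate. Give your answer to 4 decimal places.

0.2321

N = 3914 + 1797 + 943 + 950 + 2543 = 10147.
Overall proportion = Σ (Nₕ/N)·p̂ₕ.
Σ Nₕp̂ₕ = 1499.062 + 388.152 + 44.321 + 85.5 + 338.219 = 2355.254.
2355.254 / 10147 = 0.232113... → 0.2321.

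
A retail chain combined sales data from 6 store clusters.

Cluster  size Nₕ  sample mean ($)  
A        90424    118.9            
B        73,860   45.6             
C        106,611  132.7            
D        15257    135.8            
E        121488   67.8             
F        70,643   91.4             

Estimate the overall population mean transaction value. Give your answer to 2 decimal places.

N = 478283; weights Wₕ = Nₕ/N = (0.1891, 0.1544, 0.2229, 0.0319, 0.2540, 0.1477).
x̄_st = Σ Wₕ·x̄ₕ = 0.1891·118.9 + 0.1544·45.6 + 0.2229·132.7 + 0.0319·135.8 + 0.2540·67.8 + 0.1477·91.4 ≈ 94.1540...
→ 94.15.

94.15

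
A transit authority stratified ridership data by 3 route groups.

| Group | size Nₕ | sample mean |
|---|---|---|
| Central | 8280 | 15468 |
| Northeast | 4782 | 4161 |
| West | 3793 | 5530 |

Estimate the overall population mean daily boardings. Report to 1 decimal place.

10023.6

N = 8280 + 4782 + 3793 = 16855.
Weight each subgroup mean by Nₕ/N and sum.
Σ Nₕx̄ₕ = 8280·15468 + 4782·4161 + 3793·5530 = 128075040 + 19897902 + 20975290 = 168948232.
Divide by N: 168948232 / 16855 = 10023.627... → 10023.6.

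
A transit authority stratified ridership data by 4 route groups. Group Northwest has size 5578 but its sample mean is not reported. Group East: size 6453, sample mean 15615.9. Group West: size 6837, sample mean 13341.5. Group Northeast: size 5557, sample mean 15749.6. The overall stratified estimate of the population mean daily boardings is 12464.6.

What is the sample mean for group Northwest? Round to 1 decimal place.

Σ Nₕx̄ₕ = N·μ, so 5578·x̄_Northwest = 24425·12464.6 − (6453·15615.9 + 6837·13341.5 + 5557·15749.6).
= 304447855 − 279505765.4 = 24942089.6.
x̄_Northwest = 24942089.6 / 5578 = 4471.511... → 4471.5.

4471.5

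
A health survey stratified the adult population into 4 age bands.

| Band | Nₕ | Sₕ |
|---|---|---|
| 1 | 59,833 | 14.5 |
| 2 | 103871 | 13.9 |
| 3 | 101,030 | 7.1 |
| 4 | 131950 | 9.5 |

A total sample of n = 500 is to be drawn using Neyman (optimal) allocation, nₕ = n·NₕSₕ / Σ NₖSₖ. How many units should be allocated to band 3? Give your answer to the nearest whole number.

1: NₕSₕ = 59833·14.5 = 867578.5
2: NₕSₕ = 103871·13.9 = 1443806.9
3: NₕSₕ = 101030·7.1 = 717313
4: NₕSₕ = 131950·9.5 = 1253525
Σ NₕSₕ = 4282223.4.
n_3 = 500·717313/4282223.4 = 83.755... → 84.

84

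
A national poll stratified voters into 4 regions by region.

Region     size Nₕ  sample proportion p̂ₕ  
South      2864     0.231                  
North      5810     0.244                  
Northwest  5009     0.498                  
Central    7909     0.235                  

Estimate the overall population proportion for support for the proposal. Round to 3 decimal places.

0.298

N = 2864 + 5810 + 5009 + 7909 = 21592.
Overall proportion = Σ (Nₕ/N)·p̂ₕ.
Σ Nₕp̂ₕ = 661.584 + 1417.64 + 2494.482 + 1858.615 = 6432.321.
6432.321 / 21592 = 0.29790... → 0.298.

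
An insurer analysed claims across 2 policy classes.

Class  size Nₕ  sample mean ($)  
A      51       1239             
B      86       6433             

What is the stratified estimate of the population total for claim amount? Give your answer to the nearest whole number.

616427

Population total = Σ Nₕ·x̄ₕ (each stratum's size times its mean).
51·1239 + 86·6433 = 63189 + 553238 = 616427.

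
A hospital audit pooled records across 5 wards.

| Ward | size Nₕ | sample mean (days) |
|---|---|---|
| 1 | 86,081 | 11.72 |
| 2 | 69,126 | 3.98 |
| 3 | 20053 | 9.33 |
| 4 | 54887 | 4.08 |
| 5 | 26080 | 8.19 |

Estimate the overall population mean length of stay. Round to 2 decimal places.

N = 86081 + 69126 + 20053 + 54887 + 26080 = 256227.
The stratified mean weights each stratum mean by its population share Nₕ/N.
Σ Nₕx̄ₕ = 86081·11.72 + 69126·3.98 + 20053·9.33 + 54887·4.08 + 26080·8.19 = 1008869.32 + 275121.48 + 187094.49 + 223938.96 + 213595.2 = 1908619.45.
Divide by N: 1908619.45 / 256227 = 7.4489... → 7.45.

7.45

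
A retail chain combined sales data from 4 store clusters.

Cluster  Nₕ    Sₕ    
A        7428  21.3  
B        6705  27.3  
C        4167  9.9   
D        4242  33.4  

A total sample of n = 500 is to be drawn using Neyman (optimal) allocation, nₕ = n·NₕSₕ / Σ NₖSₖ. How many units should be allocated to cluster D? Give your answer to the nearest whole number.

A: NₕSₕ = 7428·21.3 = 158216.4
B: NₕSₕ = 6705·27.3 = 183046.5
C: NₕSₕ = 4167·9.9 = 41253.3
D: NₕSₕ = 4242·33.4 = 141682.8
Σ NₕSₕ = 524199.
n_D = 500·141682.8/524199 = 135.142... → 135.

135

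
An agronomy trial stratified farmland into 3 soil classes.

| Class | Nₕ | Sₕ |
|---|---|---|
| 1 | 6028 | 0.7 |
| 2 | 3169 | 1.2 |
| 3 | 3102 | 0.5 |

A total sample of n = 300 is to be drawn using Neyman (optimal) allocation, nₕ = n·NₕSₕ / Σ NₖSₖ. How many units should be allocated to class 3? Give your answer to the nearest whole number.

49

1: NₕSₕ = 6028·0.7 = 4219.6
2: NₕSₕ = 3169·1.2 = 3802.8
3: NₕSₕ = 3102·0.5 = 1551
Σ NₕSₕ = 9573.4.
n_3 = 300·1551/9573.4 = 48.603... → 49.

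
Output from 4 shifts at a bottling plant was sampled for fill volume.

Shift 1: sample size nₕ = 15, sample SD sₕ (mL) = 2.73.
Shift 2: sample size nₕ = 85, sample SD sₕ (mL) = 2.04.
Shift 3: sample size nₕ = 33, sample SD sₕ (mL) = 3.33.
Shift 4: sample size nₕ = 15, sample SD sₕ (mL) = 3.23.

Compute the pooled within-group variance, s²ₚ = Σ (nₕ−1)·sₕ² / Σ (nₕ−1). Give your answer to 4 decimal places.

1: (15−1)·2.73² = 14·7.4529 = 104.3406
2: (85−1)·2.04² = 84·4.1616 = 349.5744
3: (33−1)·3.33² = 32·11.0889 = 354.8448
4: (15−1)·3.23² = 14·10.4329 = 146.0606
Numerator = 954.8204; denominator = Σ(nₕ−1) = 144.
s²ₚ = 954.8204/144 = 6.630697... → 6.6307.

6.6307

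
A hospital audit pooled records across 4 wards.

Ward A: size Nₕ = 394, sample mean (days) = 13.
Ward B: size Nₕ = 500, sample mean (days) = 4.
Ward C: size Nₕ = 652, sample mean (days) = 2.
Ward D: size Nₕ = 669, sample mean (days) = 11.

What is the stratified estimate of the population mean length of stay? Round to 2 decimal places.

7.13

N = 2215; weights Wₕ = Nₕ/N = (0.1779, 0.2257, 0.2944, 0.3020).
x̄_st = Σ Wₕ·x̄ₕ = 0.1779·13 + 0.2257·4 + 0.2944·2 + 0.3020·11 ≈ 7.1264...
→ 7.13.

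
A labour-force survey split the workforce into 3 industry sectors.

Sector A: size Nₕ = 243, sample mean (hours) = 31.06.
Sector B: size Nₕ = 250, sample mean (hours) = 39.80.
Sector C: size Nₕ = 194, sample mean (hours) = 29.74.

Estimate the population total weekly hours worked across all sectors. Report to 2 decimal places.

23267.14

Population total = Σ Nₕ·x̄ₕ (each stratum's size times its mean).
243·31.06 + 250·39.80 + 194·29.74 = 7547.58 + 9950 + 5769.56 = 23267.14.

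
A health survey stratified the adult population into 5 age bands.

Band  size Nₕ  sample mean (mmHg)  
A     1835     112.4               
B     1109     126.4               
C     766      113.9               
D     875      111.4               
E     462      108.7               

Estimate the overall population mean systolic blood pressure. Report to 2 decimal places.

N = 5047; weights Wₕ = Nₕ/N = (0.3636, 0.2197, 0.1518, 0.1734, 0.0915).
x̄_st = Σ Wₕ·x̄ₕ = 0.3636·112.4 + 0.2197·126.4 + 0.1518·113.9 + 0.1734·111.4 + 0.0915·108.7 ≈ 115.1919...
→ 115.19.

115.19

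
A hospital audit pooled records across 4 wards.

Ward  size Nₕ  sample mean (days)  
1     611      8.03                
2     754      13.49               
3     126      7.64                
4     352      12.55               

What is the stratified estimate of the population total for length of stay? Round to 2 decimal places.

Population total = Σ Nₕ·x̄ₕ (each stratum's size times its mean).
611·8.03 + 754·13.49 + 126·7.64 + 352·12.55 = 4906.33 + 10171.46 + 962.64 + 4417.6 = 20458.03.

20458.03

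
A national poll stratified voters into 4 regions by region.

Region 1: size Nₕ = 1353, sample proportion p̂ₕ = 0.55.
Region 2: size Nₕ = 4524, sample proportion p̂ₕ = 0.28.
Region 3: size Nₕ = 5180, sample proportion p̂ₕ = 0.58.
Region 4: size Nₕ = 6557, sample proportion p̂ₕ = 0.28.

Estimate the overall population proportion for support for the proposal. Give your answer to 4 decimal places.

0.3890

Wₕ = Nₕ/N with N = 17614: 0.0768, 0.2568, 0.2941, 0.3723.
p̂_st = 0.0768·0.55 + 0.2568·0.28 + 0.2941·0.58 + 0.3723·0.28 ≈ 0.388965... → 0.3890.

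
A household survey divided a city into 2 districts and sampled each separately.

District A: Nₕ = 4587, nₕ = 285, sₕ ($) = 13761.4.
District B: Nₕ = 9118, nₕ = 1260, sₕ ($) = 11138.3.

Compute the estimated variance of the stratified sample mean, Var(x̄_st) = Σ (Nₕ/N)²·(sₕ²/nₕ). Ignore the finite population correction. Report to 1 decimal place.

118017.6

N = 13705. Term for each stratum: Wₕ²sₕ²/nₕ.
Var(x̄_st) = 74435.4430 + 43582.1221 = 118017.5651 → 118017.6.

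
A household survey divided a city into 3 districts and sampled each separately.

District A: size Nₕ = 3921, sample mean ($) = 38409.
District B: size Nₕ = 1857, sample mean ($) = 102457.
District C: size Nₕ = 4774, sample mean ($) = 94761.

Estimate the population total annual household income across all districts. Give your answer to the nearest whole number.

A: 3921·38409 = 150601689
B: 1857·102457 = 190262649
C: 4774·94761 = 452389014
τ̂ = Σ Nₕx̄ₕ = 793253352.

793253352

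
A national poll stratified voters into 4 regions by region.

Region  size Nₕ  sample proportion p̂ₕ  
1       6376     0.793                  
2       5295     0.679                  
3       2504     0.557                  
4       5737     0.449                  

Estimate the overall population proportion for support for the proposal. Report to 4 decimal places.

0.6339

Wₕ = Nₕ/N with N = 19912: 0.3202, 0.2659, 0.1258, 0.2881.
p̂_st = 0.3202·0.793 + 0.2659·0.679 + 0.1258·0.557 + 0.2881·0.449 ≈ 0.633895... → 0.6339.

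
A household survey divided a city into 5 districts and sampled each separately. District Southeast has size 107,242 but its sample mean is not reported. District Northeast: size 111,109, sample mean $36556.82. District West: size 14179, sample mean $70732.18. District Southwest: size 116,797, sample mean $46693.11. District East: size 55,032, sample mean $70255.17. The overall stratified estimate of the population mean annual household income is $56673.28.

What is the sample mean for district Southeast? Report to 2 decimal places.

N = 107242 + 111109 + 14179 + 116797 + 55032 = 404359.
Overall total = μ·N = 56673.28·404359 = 22916350827.52.
Subtract the known strata: 111109·36556.82 + 14179·70732.18 + 116797·46693.11 + 55032·70255.17 = 14384600977.71.
Remaining total for district Southeast: 22916350827.52 − 14384600977.71 = 8531749849.81.
Divide by its size: 8531749849.81 / 107242 = 79556.0494... → 79556.05.

79556.05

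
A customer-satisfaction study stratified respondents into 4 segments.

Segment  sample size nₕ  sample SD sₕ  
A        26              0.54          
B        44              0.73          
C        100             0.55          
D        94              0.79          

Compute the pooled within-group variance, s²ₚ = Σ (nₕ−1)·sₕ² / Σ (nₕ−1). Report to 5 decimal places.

0.45459

A: (26−1)·0.54² = 25·0.2916 = 7.29
B: (44−1)·0.73² = 43·0.5329 = 22.9147
C: (100−1)·0.55² = 99·0.3025 = 29.9475
D: (94−1)·0.79² = 93·0.6241 = 58.0413
Numerator = 118.1935; denominator = Σ(nₕ−1) = 260.
s²ₚ = 118.1935/260 = 0.4545904... → 0.45459.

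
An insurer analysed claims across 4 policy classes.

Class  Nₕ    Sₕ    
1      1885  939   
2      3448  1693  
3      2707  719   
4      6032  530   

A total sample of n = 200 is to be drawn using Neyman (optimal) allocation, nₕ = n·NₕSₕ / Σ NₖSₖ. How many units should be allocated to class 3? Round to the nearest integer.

31

Σ NₕSₕ = 1885·939 + 3448·1693 + 2707·719 + 6032·530 = 12750772.
Share for 3: 1946333/12750772 = 0.15264.
n_3 = 200 × 0.15264 = 30.529... → 31.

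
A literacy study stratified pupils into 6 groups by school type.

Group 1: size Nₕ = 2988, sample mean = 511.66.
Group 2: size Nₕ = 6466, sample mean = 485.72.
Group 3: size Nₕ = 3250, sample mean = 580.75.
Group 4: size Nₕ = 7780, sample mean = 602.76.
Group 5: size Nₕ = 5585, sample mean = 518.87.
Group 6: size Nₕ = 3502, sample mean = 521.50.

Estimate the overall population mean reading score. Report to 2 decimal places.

540.08

N = 2988 + 6466 + 3250 + 7780 + 5585 + 3502 = 29571.
The stratified mean weights each stratum mean by its population share Nₕ/N.
Σ Nₕx̄ₕ = 2988·511.66 + 6466·485.72 + 3250·580.75 + 7780·602.76 + 5585·518.87 + 3502·521.50 = 1528840.08 + 3140665.52 + 1887437.5 + 4689472.8 + 2897888.95 + 1826293 = 15970597.85.
Divide by N: 15970597.85 / 29571 = 540.0764... → 540.08.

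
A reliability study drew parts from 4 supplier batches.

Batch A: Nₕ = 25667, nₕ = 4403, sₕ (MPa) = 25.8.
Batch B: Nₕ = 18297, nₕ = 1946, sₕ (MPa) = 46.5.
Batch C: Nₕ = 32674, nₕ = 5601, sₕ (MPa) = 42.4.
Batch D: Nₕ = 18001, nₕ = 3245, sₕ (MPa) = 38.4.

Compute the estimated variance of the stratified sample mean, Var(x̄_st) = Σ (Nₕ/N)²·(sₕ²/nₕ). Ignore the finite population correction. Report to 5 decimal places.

0.10735

N = 94639. Term for each stratum: Wₕ²sₕ²/nₕ.
Var(x̄_st) = 0.01111989 + 0.04153197 + 0.03825872 + 0.01643996 = 0.10735055 → 0.10735.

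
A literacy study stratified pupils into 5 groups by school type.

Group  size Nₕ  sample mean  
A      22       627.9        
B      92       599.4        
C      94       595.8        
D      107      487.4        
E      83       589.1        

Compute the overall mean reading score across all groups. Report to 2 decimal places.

567.87

N = 22 + 92 + 94 + 107 + 83 = 398.
Weight each subgroup mean by Nₕ/N and sum.
Σ Nₕx̄ₕ = 22·627.9 + 92·599.4 + 94·595.8 + 107·487.4 + 83·589.1 = 13813.8 + 55144.8 + 56005.2 + 52151.8 + 48895.3 = 226010.9.
Divide by N: 226010.9 / 398 = 567.8666... → 567.87.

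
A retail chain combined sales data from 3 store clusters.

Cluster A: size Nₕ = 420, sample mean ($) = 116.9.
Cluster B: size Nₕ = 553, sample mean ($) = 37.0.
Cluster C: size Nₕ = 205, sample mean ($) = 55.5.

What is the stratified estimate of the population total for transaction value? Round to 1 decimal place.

80936.5

Estimate total by summing Nₕ·x̄ₕ over strata.
420·116.9 + 553·37.0 + 205·55.5 = 49098 + 20461 + 11377.5 = 80936.5.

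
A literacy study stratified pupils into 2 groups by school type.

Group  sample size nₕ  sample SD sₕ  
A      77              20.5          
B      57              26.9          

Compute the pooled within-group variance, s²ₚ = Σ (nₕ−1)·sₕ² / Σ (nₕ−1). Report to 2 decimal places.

Degrees of freedom: 76 + 56 = 132.
Σ(nₕ−1)sₕ² = 76·420.25 + 56·723.61 = 72461.16.
s²ₚ = 72461.16 / 132 = 548.9482... → 548.95.

548.95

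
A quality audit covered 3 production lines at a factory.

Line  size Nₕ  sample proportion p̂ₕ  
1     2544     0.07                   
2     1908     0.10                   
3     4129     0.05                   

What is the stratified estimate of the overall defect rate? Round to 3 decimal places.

0.067

N = 2544 + 1908 + 4129 = 8581.
Overall proportion = Σ (Nₕ/N)·p̂ₕ.
Σ Nₕp̂ₕ = 178.08 + 190.8 + 206.45 = 575.33.
575.33 / 8581 = 0.06705... → 0.067.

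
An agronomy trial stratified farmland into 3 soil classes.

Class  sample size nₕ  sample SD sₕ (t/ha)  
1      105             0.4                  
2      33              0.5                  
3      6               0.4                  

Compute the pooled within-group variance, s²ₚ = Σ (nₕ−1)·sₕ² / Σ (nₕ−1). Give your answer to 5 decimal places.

Degrees of freedom: 104 + 32 + 5 = 141.
Σ(nₕ−1)sₕ² = 104·0.16 + 32·0.25 + 5·0.16 = 25.44.
s²ₚ = 25.44 / 141 = 0.1804255... → 0.18043.

0.18043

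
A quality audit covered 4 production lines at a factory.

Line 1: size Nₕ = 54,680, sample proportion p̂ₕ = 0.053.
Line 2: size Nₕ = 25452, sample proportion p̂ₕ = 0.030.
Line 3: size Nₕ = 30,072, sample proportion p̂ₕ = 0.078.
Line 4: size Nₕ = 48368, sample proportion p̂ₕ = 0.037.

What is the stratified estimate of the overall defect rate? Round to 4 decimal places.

Wₕ = Nₕ/N with N = 158572: 0.3448, 0.1605, 0.1896, 0.3050.
p̂_st = 0.3448·0.053 + 0.1605·0.030 + 0.1896·0.078 + 0.3050·0.037 ≈ 0.049169... → 0.0492.

0.0492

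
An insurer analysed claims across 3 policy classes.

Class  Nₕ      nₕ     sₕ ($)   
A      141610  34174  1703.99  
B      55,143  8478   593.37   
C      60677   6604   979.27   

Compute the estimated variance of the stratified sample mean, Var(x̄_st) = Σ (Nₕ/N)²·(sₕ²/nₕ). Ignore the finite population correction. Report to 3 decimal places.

N = 257430. Term for each stratum: Wₕ²sₕ²/nₕ.
Var(x̄_st) = 25.710339 + 1.905549 + 8.067291 = 35.683179 → 35.683.

35.683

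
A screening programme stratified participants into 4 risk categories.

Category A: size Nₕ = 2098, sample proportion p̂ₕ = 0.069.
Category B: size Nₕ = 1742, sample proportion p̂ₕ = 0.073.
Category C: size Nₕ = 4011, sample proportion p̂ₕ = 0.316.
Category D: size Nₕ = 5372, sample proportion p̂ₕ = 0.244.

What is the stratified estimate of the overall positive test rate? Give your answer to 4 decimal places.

0.2155

Wₕ = Nₕ/N with N = 13223: 0.1587, 0.1317, 0.3033, 0.4063.
p̂_st = 0.1587·0.069 + 0.1317·0.073 + 0.3033·0.316 + 0.4063·0.244 ≈ 0.215547... → 0.2155.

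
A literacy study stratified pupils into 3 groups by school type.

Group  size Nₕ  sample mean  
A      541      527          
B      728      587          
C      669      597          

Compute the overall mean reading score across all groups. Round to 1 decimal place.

x̄_st = (Σ Nₕx̄ₕ) / (Σ Nₕ) = (541·527 + 728·587 + 669·597) / 1938
= 1111836 / 1938 = 573.703... → 573.7.

573.7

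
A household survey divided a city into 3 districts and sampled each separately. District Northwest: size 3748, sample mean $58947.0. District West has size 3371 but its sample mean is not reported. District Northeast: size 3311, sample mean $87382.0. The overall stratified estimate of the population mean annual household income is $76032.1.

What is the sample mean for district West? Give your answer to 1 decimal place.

N = 3748 + 3371 + 3311 = 10430.
Overall total = μ·N = 76032.1·10430 = 793014803.
Subtract the known strata: 3748·58947.0 + 3311·87382.0 = 510255158.
Remaining total for district West: 793014803 − 510255158 = 282759645.
Divide by its size: 282759645 / 3371 = 83880.049... → 83880.0.

83880.0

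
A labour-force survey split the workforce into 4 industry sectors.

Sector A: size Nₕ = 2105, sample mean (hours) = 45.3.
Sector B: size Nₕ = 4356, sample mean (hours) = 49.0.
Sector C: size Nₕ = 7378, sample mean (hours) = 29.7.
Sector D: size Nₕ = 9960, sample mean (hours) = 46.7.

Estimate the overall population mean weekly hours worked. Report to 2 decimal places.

41.73

N = 23799; weights Wₕ = Nₕ/N = (0.0884, 0.1830, 0.3100, 0.4185).
x̄_st = Σ Wₕ·x̄ₕ = 0.0884·45.3 + 0.1830·49.0 + 0.3100·29.7 + 0.4185·46.7 ≈ 41.7269...
→ 41.73.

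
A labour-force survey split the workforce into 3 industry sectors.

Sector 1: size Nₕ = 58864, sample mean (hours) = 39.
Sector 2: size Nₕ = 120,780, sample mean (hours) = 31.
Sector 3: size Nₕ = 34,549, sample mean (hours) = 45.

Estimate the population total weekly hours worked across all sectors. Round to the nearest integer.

7594581

Population total = Σ Nₕ·x̄ₕ (each stratum's size times its mean).
58864·39 + 120780·31 + 34549·45 = 2295696 + 3744180 + 1554705 = 7594581.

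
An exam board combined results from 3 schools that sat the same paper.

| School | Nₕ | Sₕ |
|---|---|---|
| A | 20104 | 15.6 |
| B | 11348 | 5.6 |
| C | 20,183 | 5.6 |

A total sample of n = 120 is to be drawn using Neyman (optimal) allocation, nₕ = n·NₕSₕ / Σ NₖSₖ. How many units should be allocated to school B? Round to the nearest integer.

16

Σ NₕSₕ = 20104·15.6 + 11348·5.6 + 20183·5.6 = 490196.
Share for B: 63548.8/490196 = 0.12964.
n_B = 120 × 0.12964 = 15.557... → 16.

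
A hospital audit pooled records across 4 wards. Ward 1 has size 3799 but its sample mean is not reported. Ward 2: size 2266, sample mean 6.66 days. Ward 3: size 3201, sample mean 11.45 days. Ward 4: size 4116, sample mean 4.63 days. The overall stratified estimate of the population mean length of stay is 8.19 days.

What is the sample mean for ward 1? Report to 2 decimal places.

10.21

Σ Nₕx̄ₕ = N·μ, so 3799·x̄_1 = 13382·8.19 − (2266·6.66 + 3201·11.45 + 4116·4.63).
= 109598.58 − 70800.09 = 38798.49.
x̄_1 = 38798.49 / 3799 = 10.2128... → 10.21.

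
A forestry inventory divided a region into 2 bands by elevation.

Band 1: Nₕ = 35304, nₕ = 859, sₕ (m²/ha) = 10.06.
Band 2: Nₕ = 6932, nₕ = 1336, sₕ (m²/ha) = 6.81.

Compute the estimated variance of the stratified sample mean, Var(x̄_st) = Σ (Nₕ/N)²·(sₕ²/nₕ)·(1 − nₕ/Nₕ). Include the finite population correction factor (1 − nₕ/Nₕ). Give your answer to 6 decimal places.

0.081068

N = 42236. Term for each stratum: Wₕ²sₕ²/nₕ·(1−nₕ/Nₕ).
Var(x̄_st) = 0.080313276 + 0.000754846 = 0.081068122 → 0.081068.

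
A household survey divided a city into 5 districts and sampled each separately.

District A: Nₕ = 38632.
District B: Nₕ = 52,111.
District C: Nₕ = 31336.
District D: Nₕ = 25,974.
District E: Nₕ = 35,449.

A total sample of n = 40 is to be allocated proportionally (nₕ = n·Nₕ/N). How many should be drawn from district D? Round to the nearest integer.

6

Share of district D = 25974/183502 = 0.14155.
Allocate 40 × 0.14155 = 5.662... → 6.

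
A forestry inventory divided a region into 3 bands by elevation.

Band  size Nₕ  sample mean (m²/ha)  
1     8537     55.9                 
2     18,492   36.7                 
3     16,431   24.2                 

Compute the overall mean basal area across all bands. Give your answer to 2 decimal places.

N = 8537 + 18492 + 16431 = 43460.
Weight each subgroup mean by Nₕ/N and sum.
Σ Nₕx̄ₕ = 8537·55.9 + 18492·36.7 + 16431·24.2 = 477218.3 + 678656.4 + 397630.2 = 1553504.9.
Divide by N: 1553504.9 / 43460 = 35.7456... → 35.75.

35.75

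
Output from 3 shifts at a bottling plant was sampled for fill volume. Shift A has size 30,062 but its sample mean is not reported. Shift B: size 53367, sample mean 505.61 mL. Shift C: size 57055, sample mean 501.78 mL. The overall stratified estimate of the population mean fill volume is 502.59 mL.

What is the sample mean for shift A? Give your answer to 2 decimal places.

N = 30062 + 53367 + 57055 = 140484.
Overall total = μ·N = 502.59·140484 = 70605853.56.
Subtract the known strata: 53367·505.61 + 57055·501.78 = 55611946.77.
Remaining total for shift A: 70605853.56 − 55611946.77 = 14993906.79.
Divide by its size: 14993906.79 / 30062 = 498.7661... → 498.77.

498.77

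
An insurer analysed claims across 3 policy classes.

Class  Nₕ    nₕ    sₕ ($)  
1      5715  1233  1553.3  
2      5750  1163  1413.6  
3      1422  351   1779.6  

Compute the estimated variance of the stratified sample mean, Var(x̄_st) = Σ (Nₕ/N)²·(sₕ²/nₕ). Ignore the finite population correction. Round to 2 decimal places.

836.76

N = 12887; Wₕ = Nₕ/N.
class 1: (5715/12887)²·1553.3²/1233 = 384.83665
class 2: (5750/12887)²·1413.6²/1163 = 342.06244
class 3: (1422/12887)²·1779.6²/351 = 109.85839
Sum = 836.75747 → 836.76.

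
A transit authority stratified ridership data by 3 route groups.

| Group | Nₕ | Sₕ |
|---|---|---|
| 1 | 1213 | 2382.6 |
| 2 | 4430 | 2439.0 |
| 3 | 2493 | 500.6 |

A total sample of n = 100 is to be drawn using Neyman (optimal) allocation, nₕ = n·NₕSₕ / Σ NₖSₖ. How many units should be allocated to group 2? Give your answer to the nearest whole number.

Σ NₕSₕ = 1213·2382.6 + 4430·2439.0 + 2493·500.6 = 14942859.6.
Share for 2: 10804770/14942859.6 = 0.72307.
n_2 = 100 × 0.72307 = 72.307... → 72.

72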